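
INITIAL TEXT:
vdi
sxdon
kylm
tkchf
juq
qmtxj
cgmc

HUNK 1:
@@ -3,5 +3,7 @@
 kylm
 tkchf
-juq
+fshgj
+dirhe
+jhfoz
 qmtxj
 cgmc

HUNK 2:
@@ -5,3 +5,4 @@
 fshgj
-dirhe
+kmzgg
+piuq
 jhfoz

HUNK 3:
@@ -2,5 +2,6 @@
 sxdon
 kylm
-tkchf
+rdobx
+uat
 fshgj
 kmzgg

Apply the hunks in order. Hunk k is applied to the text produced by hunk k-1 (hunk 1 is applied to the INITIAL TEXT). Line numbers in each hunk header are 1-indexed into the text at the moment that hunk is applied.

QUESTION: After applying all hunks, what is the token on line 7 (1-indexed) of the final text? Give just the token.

Hunk 1: at line 3 remove [juq] add [fshgj,dirhe,jhfoz] -> 9 lines: vdi sxdon kylm tkchf fshgj dirhe jhfoz qmtxj cgmc
Hunk 2: at line 5 remove [dirhe] add [kmzgg,piuq] -> 10 lines: vdi sxdon kylm tkchf fshgj kmzgg piuq jhfoz qmtxj cgmc
Hunk 3: at line 2 remove [tkchf] add [rdobx,uat] -> 11 lines: vdi sxdon kylm rdobx uat fshgj kmzgg piuq jhfoz qmtxj cgmc
Final line 7: kmzgg

Answer: kmzgg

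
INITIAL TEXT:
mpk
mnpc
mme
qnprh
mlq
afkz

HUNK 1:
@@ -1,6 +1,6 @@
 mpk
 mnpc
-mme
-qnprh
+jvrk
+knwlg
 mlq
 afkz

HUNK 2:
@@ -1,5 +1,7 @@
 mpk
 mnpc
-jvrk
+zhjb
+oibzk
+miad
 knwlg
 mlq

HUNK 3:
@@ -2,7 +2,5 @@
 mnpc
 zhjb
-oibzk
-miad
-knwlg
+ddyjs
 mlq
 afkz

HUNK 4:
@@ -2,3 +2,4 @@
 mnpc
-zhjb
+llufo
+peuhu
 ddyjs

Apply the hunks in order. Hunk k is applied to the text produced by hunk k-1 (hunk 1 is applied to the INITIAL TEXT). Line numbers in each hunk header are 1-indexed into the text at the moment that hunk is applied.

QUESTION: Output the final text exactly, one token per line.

Answer: mpk
mnpc
llufo
peuhu
ddyjs
mlq
afkz

Derivation:
Hunk 1: at line 1 remove [mme,qnprh] add [jvrk,knwlg] -> 6 lines: mpk mnpc jvrk knwlg mlq afkz
Hunk 2: at line 1 remove [jvrk] add [zhjb,oibzk,miad] -> 8 lines: mpk mnpc zhjb oibzk miad knwlg mlq afkz
Hunk 3: at line 2 remove [oibzk,miad,knwlg] add [ddyjs] -> 6 lines: mpk mnpc zhjb ddyjs mlq afkz
Hunk 4: at line 2 remove [zhjb] add [llufo,peuhu] -> 7 lines: mpk mnpc llufo peuhu ddyjs mlq afkz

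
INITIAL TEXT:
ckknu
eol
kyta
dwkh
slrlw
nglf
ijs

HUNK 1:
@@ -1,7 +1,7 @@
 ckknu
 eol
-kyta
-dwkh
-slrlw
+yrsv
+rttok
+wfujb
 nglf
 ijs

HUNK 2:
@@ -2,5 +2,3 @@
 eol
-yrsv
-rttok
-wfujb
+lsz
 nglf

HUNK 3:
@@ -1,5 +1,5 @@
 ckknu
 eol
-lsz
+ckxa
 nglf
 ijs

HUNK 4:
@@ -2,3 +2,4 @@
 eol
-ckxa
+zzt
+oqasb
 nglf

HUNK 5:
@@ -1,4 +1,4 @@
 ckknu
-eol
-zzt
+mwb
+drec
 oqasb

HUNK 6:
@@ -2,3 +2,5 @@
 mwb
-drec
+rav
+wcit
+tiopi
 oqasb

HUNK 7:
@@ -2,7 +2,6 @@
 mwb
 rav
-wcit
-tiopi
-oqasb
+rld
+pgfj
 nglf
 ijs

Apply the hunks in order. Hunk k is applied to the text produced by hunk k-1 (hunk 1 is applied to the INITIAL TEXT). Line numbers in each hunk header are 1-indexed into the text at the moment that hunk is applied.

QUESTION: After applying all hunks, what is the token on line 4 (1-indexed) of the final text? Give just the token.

Hunk 1: at line 1 remove [kyta,dwkh,slrlw] add [yrsv,rttok,wfujb] -> 7 lines: ckknu eol yrsv rttok wfujb nglf ijs
Hunk 2: at line 2 remove [yrsv,rttok,wfujb] add [lsz] -> 5 lines: ckknu eol lsz nglf ijs
Hunk 3: at line 1 remove [lsz] add [ckxa] -> 5 lines: ckknu eol ckxa nglf ijs
Hunk 4: at line 2 remove [ckxa] add [zzt,oqasb] -> 6 lines: ckknu eol zzt oqasb nglf ijs
Hunk 5: at line 1 remove [eol,zzt] add [mwb,drec] -> 6 lines: ckknu mwb drec oqasb nglf ijs
Hunk 6: at line 2 remove [drec] add [rav,wcit,tiopi] -> 8 lines: ckknu mwb rav wcit tiopi oqasb nglf ijs
Hunk 7: at line 2 remove [wcit,tiopi,oqasb] add [rld,pgfj] -> 7 lines: ckknu mwb rav rld pgfj nglf ijs
Final line 4: rld

Answer: rld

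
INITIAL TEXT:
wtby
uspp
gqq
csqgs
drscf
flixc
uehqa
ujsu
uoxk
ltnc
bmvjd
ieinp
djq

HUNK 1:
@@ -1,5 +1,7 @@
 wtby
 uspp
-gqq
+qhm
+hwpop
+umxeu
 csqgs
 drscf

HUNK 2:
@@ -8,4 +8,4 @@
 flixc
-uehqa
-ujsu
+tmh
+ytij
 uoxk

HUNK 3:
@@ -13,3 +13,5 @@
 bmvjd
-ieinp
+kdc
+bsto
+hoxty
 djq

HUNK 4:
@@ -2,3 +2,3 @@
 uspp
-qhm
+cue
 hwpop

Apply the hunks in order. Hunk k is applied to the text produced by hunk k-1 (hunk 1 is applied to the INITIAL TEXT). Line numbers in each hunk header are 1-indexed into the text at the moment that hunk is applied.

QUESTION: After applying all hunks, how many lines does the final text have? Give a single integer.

Answer: 17

Derivation:
Hunk 1: at line 1 remove [gqq] add [qhm,hwpop,umxeu] -> 15 lines: wtby uspp qhm hwpop umxeu csqgs drscf flixc uehqa ujsu uoxk ltnc bmvjd ieinp djq
Hunk 2: at line 8 remove [uehqa,ujsu] add [tmh,ytij] -> 15 lines: wtby uspp qhm hwpop umxeu csqgs drscf flixc tmh ytij uoxk ltnc bmvjd ieinp djq
Hunk 3: at line 13 remove [ieinp] add [kdc,bsto,hoxty] -> 17 lines: wtby uspp qhm hwpop umxeu csqgs drscf flixc tmh ytij uoxk ltnc bmvjd kdc bsto hoxty djq
Hunk 4: at line 2 remove [qhm] add [cue] -> 17 lines: wtby uspp cue hwpop umxeu csqgs drscf flixc tmh ytij uoxk ltnc bmvjd kdc bsto hoxty djq
Final line count: 17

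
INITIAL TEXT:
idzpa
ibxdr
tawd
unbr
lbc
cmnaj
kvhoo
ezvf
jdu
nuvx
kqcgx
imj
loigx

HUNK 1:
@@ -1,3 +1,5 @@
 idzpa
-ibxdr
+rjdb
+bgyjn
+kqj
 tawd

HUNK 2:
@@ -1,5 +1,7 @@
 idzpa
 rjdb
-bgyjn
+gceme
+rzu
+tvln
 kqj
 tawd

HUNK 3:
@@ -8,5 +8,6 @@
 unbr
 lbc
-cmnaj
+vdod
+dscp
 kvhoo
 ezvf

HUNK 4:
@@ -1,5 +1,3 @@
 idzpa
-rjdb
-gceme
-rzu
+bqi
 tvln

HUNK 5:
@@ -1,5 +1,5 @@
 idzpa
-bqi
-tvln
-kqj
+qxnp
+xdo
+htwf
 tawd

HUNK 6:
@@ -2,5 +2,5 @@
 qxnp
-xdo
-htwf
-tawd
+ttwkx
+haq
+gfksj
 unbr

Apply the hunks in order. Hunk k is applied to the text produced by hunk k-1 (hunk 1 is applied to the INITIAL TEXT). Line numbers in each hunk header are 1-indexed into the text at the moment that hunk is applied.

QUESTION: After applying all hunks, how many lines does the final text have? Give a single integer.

Answer: 16

Derivation:
Hunk 1: at line 1 remove [ibxdr] add [rjdb,bgyjn,kqj] -> 15 lines: idzpa rjdb bgyjn kqj tawd unbr lbc cmnaj kvhoo ezvf jdu nuvx kqcgx imj loigx
Hunk 2: at line 1 remove [bgyjn] add [gceme,rzu,tvln] -> 17 lines: idzpa rjdb gceme rzu tvln kqj tawd unbr lbc cmnaj kvhoo ezvf jdu nuvx kqcgx imj loigx
Hunk 3: at line 8 remove [cmnaj] add [vdod,dscp] -> 18 lines: idzpa rjdb gceme rzu tvln kqj tawd unbr lbc vdod dscp kvhoo ezvf jdu nuvx kqcgx imj loigx
Hunk 4: at line 1 remove [rjdb,gceme,rzu] add [bqi] -> 16 lines: idzpa bqi tvln kqj tawd unbr lbc vdod dscp kvhoo ezvf jdu nuvx kqcgx imj loigx
Hunk 5: at line 1 remove [bqi,tvln,kqj] add [qxnp,xdo,htwf] -> 16 lines: idzpa qxnp xdo htwf tawd unbr lbc vdod dscp kvhoo ezvf jdu nuvx kqcgx imj loigx
Hunk 6: at line 2 remove [xdo,htwf,tawd] add [ttwkx,haq,gfksj] -> 16 lines: idzpa qxnp ttwkx haq gfksj unbr lbc vdod dscp kvhoo ezvf jdu nuvx kqcgx imj loigx
Final line count: 16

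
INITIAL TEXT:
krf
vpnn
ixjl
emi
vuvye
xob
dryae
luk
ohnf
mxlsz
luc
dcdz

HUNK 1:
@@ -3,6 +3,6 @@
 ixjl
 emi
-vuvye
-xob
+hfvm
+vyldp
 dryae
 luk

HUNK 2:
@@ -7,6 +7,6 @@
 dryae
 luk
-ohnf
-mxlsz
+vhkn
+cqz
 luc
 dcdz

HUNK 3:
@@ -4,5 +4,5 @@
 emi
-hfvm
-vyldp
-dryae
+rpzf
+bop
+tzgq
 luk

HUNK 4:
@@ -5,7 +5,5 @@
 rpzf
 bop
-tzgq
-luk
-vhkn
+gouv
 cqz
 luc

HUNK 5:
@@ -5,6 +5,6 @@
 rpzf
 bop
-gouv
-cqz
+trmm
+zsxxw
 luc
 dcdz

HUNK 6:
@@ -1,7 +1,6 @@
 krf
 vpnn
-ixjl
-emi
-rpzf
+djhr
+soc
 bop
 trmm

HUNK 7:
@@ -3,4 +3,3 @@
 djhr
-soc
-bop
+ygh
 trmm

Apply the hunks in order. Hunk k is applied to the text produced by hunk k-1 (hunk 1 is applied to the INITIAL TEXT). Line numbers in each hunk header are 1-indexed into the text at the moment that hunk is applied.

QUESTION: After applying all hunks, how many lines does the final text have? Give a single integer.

Hunk 1: at line 3 remove [vuvye,xob] add [hfvm,vyldp] -> 12 lines: krf vpnn ixjl emi hfvm vyldp dryae luk ohnf mxlsz luc dcdz
Hunk 2: at line 7 remove [ohnf,mxlsz] add [vhkn,cqz] -> 12 lines: krf vpnn ixjl emi hfvm vyldp dryae luk vhkn cqz luc dcdz
Hunk 3: at line 4 remove [hfvm,vyldp,dryae] add [rpzf,bop,tzgq] -> 12 lines: krf vpnn ixjl emi rpzf bop tzgq luk vhkn cqz luc dcdz
Hunk 4: at line 5 remove [tzgq,luk,vhkn] add [gouv] -> 10 lines: krf vpnn ixjl emi rpzf bop gouv cqz luc dcdz
Hunk 5: at line 5 remove [gouv,cqz] add [trmm,zsxxw] -> 10 lines: krf vpnn ixjl emi rpzf bop trmm zsxxw luc dcdz
Hunk 6: at line 1 remove [ixjl,emi,rpzf] add [djhr,soc] -> 9 lines: krf vpnn djhr soc bop trmm zsxxw luc dcdz
Hunk 7: at line 3 remove [soc,bop] add [ygh] -> 8 lines: krf vpnn djhr ygh trmm zsxxw luc dcdz
Final line count: 8

Answer: 8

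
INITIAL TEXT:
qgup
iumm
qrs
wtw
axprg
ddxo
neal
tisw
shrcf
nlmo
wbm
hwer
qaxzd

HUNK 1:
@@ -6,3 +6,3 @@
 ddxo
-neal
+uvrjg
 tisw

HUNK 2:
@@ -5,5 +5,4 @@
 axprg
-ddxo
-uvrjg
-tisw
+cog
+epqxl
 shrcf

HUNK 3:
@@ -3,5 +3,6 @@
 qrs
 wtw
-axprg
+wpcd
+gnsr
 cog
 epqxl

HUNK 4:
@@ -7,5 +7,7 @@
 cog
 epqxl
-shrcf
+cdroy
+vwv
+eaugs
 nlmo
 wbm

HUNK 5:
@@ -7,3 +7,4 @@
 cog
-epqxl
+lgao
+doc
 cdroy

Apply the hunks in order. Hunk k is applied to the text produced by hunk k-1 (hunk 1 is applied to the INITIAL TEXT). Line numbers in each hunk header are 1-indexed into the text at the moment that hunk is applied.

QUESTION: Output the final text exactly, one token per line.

Answer: qgup
iumm
qrs
wtw
wpcd
gnsr
cog
lgao
doc
cdroy
vwv
eaugs
nlmo
wbm
hwer
qaxzd

Derivation:
Hunk 1: at line 6 remove [neal] add [uvrjg] -> 13 lines: qgup iumm qrs wtw axprg ddxo uvrjg tisw shrcf nlmo wbm hwer qaxzd
Hunk 2: at line 5 remove [ddxo,uvrjg,tisw] add [cog,epqxl] -> 12 lines: qgup iumm qrs wtw axprg cog epqxl shrcf nlmo wbm hwer qaxzd
Hunk 3: at line 3 remove [axprg] add [wpcd,gnsr] -> 13 lines: qgup iumm qrs wtw wpcd gnsr cog epqxl shrcf nlmo wbm hwer qaxzd
Hunk 4: at line 7 remove [shrcf] add [cdroy,vwv,eaugs] -> 15 lines: qgup iumm qrs wtw wpcd gnsr cog epqxl cdroy vwv eaugs nlmo wbm hwer qaxzd
Hunk 5: at line 7 remove [epqxl] add [lgao,doc] -> 16 lines: qgup iumm qrs wtw wpcd gnsr cog lgao doc cdroy vwv eaugs nlmo wbm hwer qaxzd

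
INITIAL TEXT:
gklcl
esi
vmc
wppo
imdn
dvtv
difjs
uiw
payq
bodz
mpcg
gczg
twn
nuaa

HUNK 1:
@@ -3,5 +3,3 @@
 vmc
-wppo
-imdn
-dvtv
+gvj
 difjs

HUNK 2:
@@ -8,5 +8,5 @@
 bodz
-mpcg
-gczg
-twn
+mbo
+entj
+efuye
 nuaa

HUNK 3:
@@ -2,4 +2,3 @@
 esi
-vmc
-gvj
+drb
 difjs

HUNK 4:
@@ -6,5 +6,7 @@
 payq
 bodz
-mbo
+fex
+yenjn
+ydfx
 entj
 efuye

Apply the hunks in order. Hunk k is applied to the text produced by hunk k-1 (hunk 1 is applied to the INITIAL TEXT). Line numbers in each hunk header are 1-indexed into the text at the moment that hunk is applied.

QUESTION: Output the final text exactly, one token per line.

Answer: gklcl
esi
drb
difjs
uiw
payq
bodz
fex
yenjn
ydfx
entj
efuye
nuaa

Derivation:
Hunk 1: at line 3 remove [wppo,imdn,dvtv] add [gvj] -> 12 lines: gklcl esi vmc gvj difjs uiw payq bodz mpcg gczg twn nuaa
Hunk 2: at line 8 remove [mpcg,gczg,twn] add [mbo,entj,efuye] -> 12 lines: gklcl esi vmc gvj difjs uiw payq bodz mbo entj efuye nuaa
Hunk 3: at line 2 remove [vmc,gvj] add [drb] -> 11 lines: gklcl esi drb difjs uiw payq bodz mbo entj efuye nuaa
Hunk 4: at line 6 remove [mbo] add [fex,yenjn,ydfx] -> 13 lines: gklcl esi drb difjs uiw payq bodz fex yenjn ydfx entj efuye nuaa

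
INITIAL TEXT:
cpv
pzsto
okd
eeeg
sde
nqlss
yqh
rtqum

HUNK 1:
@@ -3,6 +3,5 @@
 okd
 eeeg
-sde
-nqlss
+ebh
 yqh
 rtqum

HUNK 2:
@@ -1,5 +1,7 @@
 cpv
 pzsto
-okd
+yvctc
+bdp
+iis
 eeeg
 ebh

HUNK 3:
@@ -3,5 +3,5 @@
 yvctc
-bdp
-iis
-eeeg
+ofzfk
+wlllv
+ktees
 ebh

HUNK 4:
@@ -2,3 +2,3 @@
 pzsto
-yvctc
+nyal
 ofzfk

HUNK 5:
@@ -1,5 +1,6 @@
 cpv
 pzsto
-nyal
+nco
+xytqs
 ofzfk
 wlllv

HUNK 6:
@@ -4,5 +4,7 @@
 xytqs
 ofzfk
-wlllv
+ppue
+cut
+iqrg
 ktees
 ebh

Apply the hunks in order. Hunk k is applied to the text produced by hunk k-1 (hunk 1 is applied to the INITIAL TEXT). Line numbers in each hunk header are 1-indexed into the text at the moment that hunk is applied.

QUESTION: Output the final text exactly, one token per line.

Hunk 1: at line 3 remove [sde,nqlss] add [ebh] -> 7 lines: cpv pzsto okd eeeg ebh yqh rtqum
Hunk 2: at line 1 remove [okd] add [yvctc,bdp,iis] -> 9 lines: cpv pzsto yvctc bdp iis eeeg ebh yqh rtqum
Hunk 3: at line 3 remove [bdp,iis,eeeg] add [ofzfk,wlllv,ktees] -> 9 lines: cpv pzsto yvctc ofzfk wlllv ktees ebh yqh rtqum
Hunk 4: at line 2 remove [yvctc] add [nyal] -> 9 lines: cpv pzsto nyal ofzfk wlllv ktees ebh yqh rtqum
Hunk 5: at line 1 remove [nyal] add [nco,xytqs] -> 10 lines: cpv pzsto nco xytqs ofzfk wlllv ktees ebh yqh rtqum
Hunk 6: at line 4 remove [wlllv] add [ppue,cut,iqrg] -> 12 lines: cpv pzsto nco xytqs ofzfk ppue cut iqrg ktees ebh yqh rtqum

Answer: cpv
pzsto
nco
xytqs
ofzfk
ppue
cut
iqrg
ktees
ebh
yqh
rtqum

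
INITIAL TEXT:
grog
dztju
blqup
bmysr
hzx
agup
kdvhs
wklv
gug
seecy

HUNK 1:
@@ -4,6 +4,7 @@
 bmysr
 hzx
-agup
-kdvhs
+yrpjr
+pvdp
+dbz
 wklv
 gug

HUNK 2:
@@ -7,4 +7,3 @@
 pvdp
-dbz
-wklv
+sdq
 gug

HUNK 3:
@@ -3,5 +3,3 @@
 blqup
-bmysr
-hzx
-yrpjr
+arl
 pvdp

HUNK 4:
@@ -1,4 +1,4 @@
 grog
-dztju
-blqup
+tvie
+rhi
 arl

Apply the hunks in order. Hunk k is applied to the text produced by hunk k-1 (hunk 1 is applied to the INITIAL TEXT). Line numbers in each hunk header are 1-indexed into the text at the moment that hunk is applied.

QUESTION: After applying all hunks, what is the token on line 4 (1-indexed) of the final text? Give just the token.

Hunk 1: at line 4 remove [agup,kdvhs] add [yrpjr,pvdp,dbz] -> 11 lines: grog dztju blqup bmysr hzx yrpjr pvdp dbz wklv gug seecy
Hunk 2: at line 7 remove [dbz,wklv] add [sdq] -> 10 lines: grog dztju blqup bmysr hzx yrpjr pvdp sdq gug seecy
Hunk 3: at line 3 remove [bmysr,hzx,yrpjr] add [arl] -> 8 lines: grog dztju blqup arl pvdp sdq gug seecy
Hunk 4: at line 1 remove [dztju,blqup] add [tvie,rhi] -> 8 lines: grog tvie rhi arl pvdp sdq gug seecy
Final line 4: arl

Answer: arl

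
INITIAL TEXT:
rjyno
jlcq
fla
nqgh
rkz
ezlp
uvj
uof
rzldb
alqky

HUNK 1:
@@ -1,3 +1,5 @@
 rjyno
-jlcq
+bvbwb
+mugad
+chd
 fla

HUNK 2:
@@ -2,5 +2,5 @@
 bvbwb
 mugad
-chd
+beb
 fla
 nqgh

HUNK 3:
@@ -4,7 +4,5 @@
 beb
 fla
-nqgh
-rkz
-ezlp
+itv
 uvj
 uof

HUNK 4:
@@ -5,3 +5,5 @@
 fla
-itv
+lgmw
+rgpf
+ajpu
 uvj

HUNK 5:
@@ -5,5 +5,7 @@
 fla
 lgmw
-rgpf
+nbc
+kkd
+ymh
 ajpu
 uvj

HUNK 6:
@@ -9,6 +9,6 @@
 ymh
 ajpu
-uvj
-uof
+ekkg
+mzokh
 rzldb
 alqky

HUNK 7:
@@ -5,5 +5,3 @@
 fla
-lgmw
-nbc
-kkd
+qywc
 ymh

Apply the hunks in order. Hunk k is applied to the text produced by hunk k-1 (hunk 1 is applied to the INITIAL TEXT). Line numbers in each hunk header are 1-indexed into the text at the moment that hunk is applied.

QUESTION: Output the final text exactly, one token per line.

Hunk 1: at line 1 remove [jlcq] add [bvbwb,mugad,chd] -> 12 lines: rjyno bvbwb mugad chd fla nqgh rkz ezlp uvj uof rzldb alqky
Hunk 2: at line 2 remove [chd] add [beb] -> 12 lines: rjyno bvbwb mugad beb fla nqgh rkz ezlp uvj uof rzldb alqky
Hunk 3: at line 4 remove [nqgh,rkz,ezlp] add [itv] -> 10 lines: rjyno bvbwb mugad beb fla itv uvj uof rzldb alqky
Hunk 4: at line 5 remove [itv] add [lgmw,rgpf,ajpu] -> 12 lines: rjyno bvbwb mugad beb fla lgmw rgpf ajpu uvj uof rzldb alqky
Hunk 5: at line 5 remove [rgpf] add [nbc,kkd,ymh] -> 14 lines: rjyno bvbwb mugad beb fla lgmw nbc kkd ymh ajpu uvj uof rzldb alqky
Hunk 6: at line 9 remove [uvj,uof] add [ekkg,mzokh] -> 14 lines: rjyno bvbwb mugad beb fla lgmw nbc kkd ymh ajpu ekkg mzokh rzldb alqky
Hunk 7: at line 5 remove [lgmw,nbc,kkd] add [qywc] -> 12 lines: rjyno bvbwb mugad beb fla qywc ymh ajpu ekkg mzokh rzldb alqky

Answer: rjyno
bvbwb
mugad
beb
fla
qywc
ymh
ajpu
ekkg
mzokh
rzldb
alqky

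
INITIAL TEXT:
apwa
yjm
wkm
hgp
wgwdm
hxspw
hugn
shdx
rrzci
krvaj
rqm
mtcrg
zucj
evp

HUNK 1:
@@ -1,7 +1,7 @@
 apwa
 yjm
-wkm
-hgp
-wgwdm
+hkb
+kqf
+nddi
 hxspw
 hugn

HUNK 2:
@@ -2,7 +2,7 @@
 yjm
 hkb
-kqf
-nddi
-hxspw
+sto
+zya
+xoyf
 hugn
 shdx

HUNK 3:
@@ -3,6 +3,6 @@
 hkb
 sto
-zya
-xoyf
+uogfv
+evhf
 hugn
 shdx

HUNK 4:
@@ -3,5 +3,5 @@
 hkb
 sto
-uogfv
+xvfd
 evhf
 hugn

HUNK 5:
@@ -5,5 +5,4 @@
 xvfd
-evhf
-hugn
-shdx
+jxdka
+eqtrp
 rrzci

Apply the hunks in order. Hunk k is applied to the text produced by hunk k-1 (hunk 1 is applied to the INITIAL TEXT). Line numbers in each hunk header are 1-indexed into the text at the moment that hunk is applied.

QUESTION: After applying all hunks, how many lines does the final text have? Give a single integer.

Hunk 1: at line 1 remove [wkm,hgp,wgwdm] add [hkb,kqf,nddi] -> 14 lines: apwa yjm hkb kqf nddi hxspw hugn shdx rrzci krvaj rqm mtcrg zucj evp
Hunk 2: at line 2 remove [kqf,nddi,hxspw] add [sto,zya,xoyf] -> 14 lines: apwa yjm hkb sto zya xoyf hugn shdx rrzci krvaj rqm mtcrg zucj evp
Hunk 3: at line 3 remove [zya,xoyf] add [uogfv,evhf] -> 14 lines: apwa yjm hkb sto uogfv evhf hugn shdx rrzci krvaj rqm mtcrg zucj evp
Hunk 4: at line 3 remove [uogfv] add [xvfd] -> 14 lines: apwa yjm hkb sto xvfd evhf hugn shdx rrzci krvaj rqm mtcrg zucj evp
Hunk 5: at line 5 remove [evhf,hugn,shdx] add [jxdka,eqtrp] -> 13 lines: apwa yjm hkb sto xvfd jxdka eqtrp rrzci krvaj rqm mtcrg zucj evp
Final line count: 13

Answer: 13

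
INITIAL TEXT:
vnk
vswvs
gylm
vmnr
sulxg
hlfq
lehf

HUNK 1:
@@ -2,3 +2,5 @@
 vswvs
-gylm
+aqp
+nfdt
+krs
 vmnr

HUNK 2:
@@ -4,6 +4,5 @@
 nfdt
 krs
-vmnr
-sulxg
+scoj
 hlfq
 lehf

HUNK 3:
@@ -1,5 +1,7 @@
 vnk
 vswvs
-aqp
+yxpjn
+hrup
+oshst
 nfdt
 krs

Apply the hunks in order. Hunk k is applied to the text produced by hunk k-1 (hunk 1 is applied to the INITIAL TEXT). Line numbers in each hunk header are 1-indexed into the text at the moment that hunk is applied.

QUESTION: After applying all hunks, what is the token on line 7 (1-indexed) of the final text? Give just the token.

Answer: krs

Derivation:
Hunk 1: at line 2 remove [gylm] add [aqp,nfdt,krs] -> 9 lines: vnk vswvs aqp nfdt krs vmnr sulxg hlfq lehf
Hunk 2: at line 4 remove [vmnr,sulxg] add [scoj] -> 8 lines: vnk vswvs aqp nfdt krs scoj hlfq lehf
Hunk 3: at line 1 remove [aqp] add [yxpjn,hrup,oshst] -> 10 lines: vnk vswvs yxpjn hrup oshst nfdt krs scoj hlfq lehf
Final line 7: krs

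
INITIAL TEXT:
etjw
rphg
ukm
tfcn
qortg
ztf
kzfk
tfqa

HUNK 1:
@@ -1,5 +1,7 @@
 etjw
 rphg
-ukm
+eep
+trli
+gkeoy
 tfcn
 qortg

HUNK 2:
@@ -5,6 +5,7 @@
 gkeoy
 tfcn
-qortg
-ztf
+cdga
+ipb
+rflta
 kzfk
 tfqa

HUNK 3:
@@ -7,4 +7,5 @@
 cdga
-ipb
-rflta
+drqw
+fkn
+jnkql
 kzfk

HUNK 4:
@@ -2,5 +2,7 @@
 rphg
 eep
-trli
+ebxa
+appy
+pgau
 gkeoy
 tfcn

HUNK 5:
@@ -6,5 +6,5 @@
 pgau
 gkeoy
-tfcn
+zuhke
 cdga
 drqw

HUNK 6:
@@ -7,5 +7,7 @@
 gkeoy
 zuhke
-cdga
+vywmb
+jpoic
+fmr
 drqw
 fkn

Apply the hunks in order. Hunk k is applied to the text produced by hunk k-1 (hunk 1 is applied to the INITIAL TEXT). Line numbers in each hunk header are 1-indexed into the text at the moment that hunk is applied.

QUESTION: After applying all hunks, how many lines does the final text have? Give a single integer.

Answer: 16

Derivation:
Hunk 1: at line 1 remove [ukm] add [eep,trli,gkeoy] -> 10 lines: etjw rphg eep trli gkeoy tfcn qortg ztf kzfk tfqa
Hunk 2: at line 5 remove [qortg,ztf] add [cdga,ipb,rflta] -> 11 lines: etjw rphg eep trli gkeoy tfcn cdga ipb rflta kzfk tfqa
Hunk 3: at line 7 remove [ipb,rflta] add [drqw,fkn,jnkql] -> 12 lines: etjw rphg eep trli gkeoy tfcn cdga drqw fkn jnkql kzfk tfqa
Hunk 4: at line 2 remove [trli] add [ebxa,appy,pgau] -> 14 lines: etjw rphg eep ebxa appy pgau gkeoy tfcn cdga drqw fkn jnkql kzfk tfqa
Hunk 5: at line 6 remove [tfcn] add [zuhke] -> 14 lines: etjw rphg eep ebxa appy pgau gkeoy zuhke cdga drqw fkn jnkql kzfk tfqa
Hunk 6: at line 7 remove [cdga] add [vywmb,jpoic,fmr] -> 16 lines: etjw rphg eep ebxa appy pgau gkeoy zuhke vywmb jpoic fmr drqw fkn jnkql kzfk tfqa
Final line count: 16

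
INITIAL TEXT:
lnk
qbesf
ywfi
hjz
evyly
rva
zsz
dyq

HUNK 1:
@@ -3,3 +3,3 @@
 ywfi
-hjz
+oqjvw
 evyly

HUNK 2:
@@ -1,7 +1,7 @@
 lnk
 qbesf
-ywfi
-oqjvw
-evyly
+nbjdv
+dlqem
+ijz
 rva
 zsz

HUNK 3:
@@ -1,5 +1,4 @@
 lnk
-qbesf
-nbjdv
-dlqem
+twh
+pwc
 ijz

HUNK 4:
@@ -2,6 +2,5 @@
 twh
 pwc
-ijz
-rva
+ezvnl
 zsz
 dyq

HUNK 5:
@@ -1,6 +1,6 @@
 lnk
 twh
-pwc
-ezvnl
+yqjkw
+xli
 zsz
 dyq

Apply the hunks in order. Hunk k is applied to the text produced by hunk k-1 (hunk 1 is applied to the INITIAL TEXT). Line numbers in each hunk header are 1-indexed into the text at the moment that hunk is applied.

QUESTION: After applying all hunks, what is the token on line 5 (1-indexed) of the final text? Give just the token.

Answer: zsz

Derivation:
Hunk 1: at line 3 remove [hjz] add [oqjvw] -> 8 lines: lnk qbesf ywfi oqjvw evyly rva zsz dyq
Hunk 2: at line 1 remove [ywfi,oqjvw,evyly] add [nbjdv,dlqem,ijz] -> 8 lines: lnk qbesf nbjdv dlqem ijz rva zsz dyq
Hunk 3: at line 1 remove [qbesf,nbjdv,dlqem] add [twh,pwc] -> 7 lines: lnk twh pwc ijz rva zsz dyq
Hunk 4: at line 2 remove [ijz,rva] add [ezvnl] -> 6 lines: lnk twh pwc ezvnl zsz dyq
Hunk 5: at line 1 remove [pwc,ezvnl] add [yqjkw,xli] -> 6 lines: lnk twh yqjkw xli zsz dyq
Final line 5: zsz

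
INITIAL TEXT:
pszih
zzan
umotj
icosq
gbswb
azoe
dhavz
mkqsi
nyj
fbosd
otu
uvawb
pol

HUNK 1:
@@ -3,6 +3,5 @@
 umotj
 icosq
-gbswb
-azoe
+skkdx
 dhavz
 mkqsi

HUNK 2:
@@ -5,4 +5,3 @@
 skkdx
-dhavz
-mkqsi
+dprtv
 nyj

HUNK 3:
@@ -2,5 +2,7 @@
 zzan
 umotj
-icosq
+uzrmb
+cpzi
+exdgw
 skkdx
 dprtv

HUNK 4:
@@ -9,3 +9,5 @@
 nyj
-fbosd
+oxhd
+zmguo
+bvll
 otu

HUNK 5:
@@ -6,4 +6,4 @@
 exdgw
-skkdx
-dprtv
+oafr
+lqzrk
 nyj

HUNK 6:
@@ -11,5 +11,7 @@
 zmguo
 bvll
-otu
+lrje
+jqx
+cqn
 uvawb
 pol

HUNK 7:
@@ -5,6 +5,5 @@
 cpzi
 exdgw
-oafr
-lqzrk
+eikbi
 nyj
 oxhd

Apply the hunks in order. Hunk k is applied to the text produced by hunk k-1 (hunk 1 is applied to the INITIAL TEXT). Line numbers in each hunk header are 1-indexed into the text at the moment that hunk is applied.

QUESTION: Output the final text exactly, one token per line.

Answer: pszih
zzan
umotj
uzrmb
cpzi
exdgw
eikbi
nyj
oxhd
zmguo
bvll
lrje
jqx
cqn
uvawb
pol

Derivation:
Hunk 1: at line 3 remove [gbswb,azoe] add [skkdx] -> 12 lines: pszih zzan umotj icosq skkdx dhavz mkqsi nyj fbosd otu uvawb pol
Hunk 2: at line 5 remove [dhavz,mkqsi] add [dprtv] -> 11 lines: pszih zzan umotj icosq skkdx dprtv nyj fbosd otu uvawb pol
Hunk 3: at line 2 remove [icosq] add [uzrmb,cpzi,exdgw] -> 13 lines: pszih zzan umotj uzrmb cpzi exdgw skkdx dprtv nyj fbosd otu uvawb pol
Hunk 4: at line 9 remove [fbosd] add [oxhd,zmguo,bvll] -> 15 lines: pszih zzan umotj uzrmb cpzi exdgw skkdx dprtv nyj oxhd zmguo bvll otu uvawb pol
Hunk 5: at line 6 remove [skkdx,dprtv] add [oafr,lqzrk] -> 15 lines: pszih zzan umotj uzrmb cpzi exdgw oafr lqzrk nyj oxhd zmguo bvll otu uvawb pol
Hunk 6: at line 11 remove [otu] add [lrje,jqx,cqn] -> 17 lines: pszih zzan umotj uzrmb cpzi exdgw oafr lqzrk nyj oxhd zmguo bvll lrje jqx cqn uvawb pol
Hunk 7: at line 5 remove [oafr,lqzrk] add [eikbi] -> 16 lines: pszih zzan umotj uzrmb cpzi exdgw eikbi nyj oxhd zmguo bvll lrje jqx cqn uvawb pol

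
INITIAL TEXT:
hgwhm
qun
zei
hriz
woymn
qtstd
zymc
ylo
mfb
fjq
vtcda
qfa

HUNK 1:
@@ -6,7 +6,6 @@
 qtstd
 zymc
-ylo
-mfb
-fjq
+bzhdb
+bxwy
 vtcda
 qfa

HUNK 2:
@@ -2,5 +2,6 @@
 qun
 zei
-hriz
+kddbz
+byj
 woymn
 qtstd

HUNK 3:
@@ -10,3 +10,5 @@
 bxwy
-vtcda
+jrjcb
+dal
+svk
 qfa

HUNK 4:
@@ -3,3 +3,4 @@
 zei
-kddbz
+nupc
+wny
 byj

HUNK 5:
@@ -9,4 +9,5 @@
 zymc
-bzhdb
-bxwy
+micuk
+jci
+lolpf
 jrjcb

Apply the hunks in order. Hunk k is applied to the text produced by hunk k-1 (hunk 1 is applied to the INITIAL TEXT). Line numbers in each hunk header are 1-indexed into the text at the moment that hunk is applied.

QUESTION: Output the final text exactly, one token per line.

Hunk 1: at line 6 remove [ylo,mfb,fjq] add [bzhdb,bxwy] -> 11 lines: hgwhm qun zei hriz woymn qtstd zymc bzhdb bxwy vtcda qfa
Hunk 2: at line 2 remove [hriz] add [kddbz,byj] -> 12 lines: hgwhm qun zei kddbz byj woymn qtstd zymc bzhdb bxwy vtcda qfa
Hunk 3: at line 10 remove [vtcda] add [jrjcb,dal,svk] -> 14 lines: hgwhm qun zei kddbz byj woymn qtstd zymc bzhdb bxwy jrjcb dal svk qfa
Hunk 4: at line 3 remove [kddbz] add [nupc,wny] -> 15 lines: hgwhm qun zei nupc wny byj woymn qtstd zymc bzhdb bxwy jrjcb dal svk qfa
Hunk 5: at line 9 remove [bzhdb,bxwy] add [micuk,jci,lolpf] -> 16 lines: hgwhm qun zei nupc wny byj woymn qtstd zymc micuk jci lolpf jrjcb dal svk qfa

Answer: hgwhm
qun
zei
nupc
wny
byj
woymn
qtstd
zymc
micuk
jci
lolpf
jrjcb
dal
svk
qfa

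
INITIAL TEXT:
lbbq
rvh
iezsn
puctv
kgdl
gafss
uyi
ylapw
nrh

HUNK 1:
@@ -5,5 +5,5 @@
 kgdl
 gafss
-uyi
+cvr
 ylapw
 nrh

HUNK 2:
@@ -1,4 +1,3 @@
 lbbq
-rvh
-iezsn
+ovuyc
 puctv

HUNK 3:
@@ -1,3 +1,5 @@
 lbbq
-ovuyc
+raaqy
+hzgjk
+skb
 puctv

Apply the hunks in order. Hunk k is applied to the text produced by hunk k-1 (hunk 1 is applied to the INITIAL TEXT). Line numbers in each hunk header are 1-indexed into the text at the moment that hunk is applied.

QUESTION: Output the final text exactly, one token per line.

Answer: lbbq
raaqy
hzgjk
skb
puctv
kgdl
gafss
cvr
ylapw
nrh

Derivation:
Hunk 1: at line 5 remove [uyi] add [cvr] -> 9 lines: lbbq rvh iezsn puctv kgdl gafss cvr ylapw nrh
Hunk 2: at line 1 remove [rvh,iezsn] add [ovuyc] -> 8 lines: lbbq ovuyc puctv kgdl gafss cvr ylapw nrh
Hunk 3: at line 1 remove [ovuyc] add [raaqy,hzgjk,skb] -> 10 lines: lbbq raaqy hzgjk skb puctv kgdl gafss cvr ylapw nrh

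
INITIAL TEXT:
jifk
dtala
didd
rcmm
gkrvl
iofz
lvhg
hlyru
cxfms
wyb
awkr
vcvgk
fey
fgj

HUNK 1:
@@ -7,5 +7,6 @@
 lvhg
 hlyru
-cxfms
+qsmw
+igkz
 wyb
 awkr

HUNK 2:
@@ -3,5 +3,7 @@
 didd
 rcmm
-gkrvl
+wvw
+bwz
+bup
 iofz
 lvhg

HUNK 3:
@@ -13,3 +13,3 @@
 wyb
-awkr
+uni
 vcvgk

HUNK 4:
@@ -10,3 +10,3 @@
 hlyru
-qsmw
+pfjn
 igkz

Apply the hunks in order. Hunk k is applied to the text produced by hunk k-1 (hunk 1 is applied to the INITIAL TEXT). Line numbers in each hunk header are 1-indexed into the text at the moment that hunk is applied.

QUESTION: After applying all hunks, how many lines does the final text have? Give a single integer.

Answer: 17

Derivation:
Hunk 1: at line 7 remove [cxfms] add [qsmw,igkz] -> 15 lines: jifk dtala didd rcmm gkrvl iofz lvhg hlyru qsmw igkz wyb awkr vcvgk fey fgj
Hunk 2: at line 3 remove [gkrvl] add [wvw,bwz,bup] -> 17 lines: jifk dtala didd rcmm wvw bwz bup iofz lvhg hlyru qsmw igkz wyb awkr vcvgk fey fgj
Hunk 3: at line 13 remove [awkr] add [uni] -> 17 lines: jifk dtala didd rcmm wvw bwz bup iofz lvhg hlyru qsmw igkz wyb uni vcvgk fey fgj
Hunk 4: at line 10 remove [qsmw] add [pfjn] -> 17 lines: jifk dtala didd rcmm wvw bwz bup iofz lvhg hlyru pfjn igkz wyb uni vcvgk fey fgj
Final line count: 17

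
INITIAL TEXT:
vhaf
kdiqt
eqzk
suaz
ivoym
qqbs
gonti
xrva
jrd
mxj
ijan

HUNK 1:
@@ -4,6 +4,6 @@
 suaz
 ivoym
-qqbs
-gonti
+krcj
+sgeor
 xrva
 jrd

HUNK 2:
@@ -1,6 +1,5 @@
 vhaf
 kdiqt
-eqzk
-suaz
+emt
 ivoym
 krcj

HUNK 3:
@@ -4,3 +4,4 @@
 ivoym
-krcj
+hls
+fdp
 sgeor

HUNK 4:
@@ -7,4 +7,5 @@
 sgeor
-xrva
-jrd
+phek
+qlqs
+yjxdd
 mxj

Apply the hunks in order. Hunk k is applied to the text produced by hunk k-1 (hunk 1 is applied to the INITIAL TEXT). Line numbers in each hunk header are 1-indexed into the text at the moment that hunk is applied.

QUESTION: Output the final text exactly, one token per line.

Answer: vhaf
kdiqt
emt
ivoym
hls
fdp
sgeor
phek
qlqs
yjxdd
mxj
ijan

Derivation:
Hunk 1: at line 4 remove [qqbs,gonti] add [krcj,sgeor] -> 11 lines: vhaf kdiqt eqzk suaz ivoym krcj sgeor xrva jrd mxj ijan
Hunk 2: at line 1 remove [eqzk,suaz] add [emt] -> 10 lines: vhaf kdiqt emt ivoym krcj sgeor xrva jrd mxj ijan
Hunk 3: at line 4 remove [krcj] add [hls,fdp] -> 11 lines: vhaf kdiqt emt ivoym hls fdp sgeor xrva jrd mxj ijan
Hunk 4: at line 7 remove [xrva,jrd] add [phek,qlqs,yjxdd] -> 12 lines: vhaf kdiqt emt ivoym hls fdp sgeor phek qlqs yjxdd mxj ijan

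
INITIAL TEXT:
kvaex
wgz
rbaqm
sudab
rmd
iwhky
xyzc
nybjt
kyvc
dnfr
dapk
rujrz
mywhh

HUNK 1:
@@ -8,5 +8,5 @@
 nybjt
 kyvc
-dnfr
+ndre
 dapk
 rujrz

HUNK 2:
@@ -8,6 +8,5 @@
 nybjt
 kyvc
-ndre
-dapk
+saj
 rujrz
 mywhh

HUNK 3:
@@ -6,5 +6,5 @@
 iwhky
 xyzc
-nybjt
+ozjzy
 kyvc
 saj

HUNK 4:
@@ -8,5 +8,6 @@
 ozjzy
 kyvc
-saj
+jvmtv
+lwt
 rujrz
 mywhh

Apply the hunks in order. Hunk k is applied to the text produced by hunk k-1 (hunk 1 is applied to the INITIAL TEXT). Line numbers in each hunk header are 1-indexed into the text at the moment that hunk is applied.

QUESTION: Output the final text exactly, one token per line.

Hunk 1: at line 8 remove [dnfr] add [ndre] -> 13 lines: kvaex wgz rbaqm sudab rmd iwhky xyzc nybjt kyvc ndre dapk rujrz mywhh
Hunk 2: at line 8 remove [ndre,dapk] add [saj] -> 12 lines: kvaex wgz rbaqm sudab rmd iwhky xyzc nybjt kyvc saj rujrz mywhh
Hunk 3: at line 6 remove [nybjt] add [ozjzy] -> 12 lines: kvaex wgz rbaqm sudab rmd iwhky xyzc ozjzy kyvc saj rujrz mywhh
Hunk 4: at line 8 remove [saj] add [jvmtv,lwt] -> 13 lines: kvaex wgz rbaqm sudab rmd iwhky xyzc ozjzy kyvc jvmtv lwt rujrz mywhh

Answer: kvaex
wgz
rbaqm
sudab
rmd
iwhky
xyzc
ozjzy
kyvc
jvmtv
lwt
rujrz
mywhh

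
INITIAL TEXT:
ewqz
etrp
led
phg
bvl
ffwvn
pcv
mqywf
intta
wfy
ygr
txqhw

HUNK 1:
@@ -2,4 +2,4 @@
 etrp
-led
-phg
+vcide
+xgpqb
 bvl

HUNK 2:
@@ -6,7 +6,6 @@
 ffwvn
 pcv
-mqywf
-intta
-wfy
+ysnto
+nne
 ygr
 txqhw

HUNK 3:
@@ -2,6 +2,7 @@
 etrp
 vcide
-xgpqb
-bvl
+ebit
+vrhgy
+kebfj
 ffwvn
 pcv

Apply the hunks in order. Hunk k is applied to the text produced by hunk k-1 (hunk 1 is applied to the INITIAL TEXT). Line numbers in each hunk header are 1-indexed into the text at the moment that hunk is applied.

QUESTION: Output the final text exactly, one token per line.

Hunk 1: at line 2 remove [led,phg] add [vcide,xgpqb] -> 12 lines: ewqz etrp vcide xgpqb bvl ffwvn pcv mqywf intta wfy ygr txqhw
Hunk 2: at line 6 remove [mqywf,intta,wfy] add [ysnto,nne] -> 11 lines: ewqz etrp vcide xgpqb bvl ffwvn pcv ysnto nne ygr txqhw
Hunk 3: at line 2 remove [xgpqb,bvl] add [ebit,vrhgy,kebfj] -> 12 lines: ewqz etrp vcide ebit vrhgy kebfj ffwvn pcv ysnto nne ygr txqhw

Answer: ewqz
etrp
vcide
ebit
vrhgy
kebfj
ffwvn
pcv
ysnto
nne
ygr
txqhw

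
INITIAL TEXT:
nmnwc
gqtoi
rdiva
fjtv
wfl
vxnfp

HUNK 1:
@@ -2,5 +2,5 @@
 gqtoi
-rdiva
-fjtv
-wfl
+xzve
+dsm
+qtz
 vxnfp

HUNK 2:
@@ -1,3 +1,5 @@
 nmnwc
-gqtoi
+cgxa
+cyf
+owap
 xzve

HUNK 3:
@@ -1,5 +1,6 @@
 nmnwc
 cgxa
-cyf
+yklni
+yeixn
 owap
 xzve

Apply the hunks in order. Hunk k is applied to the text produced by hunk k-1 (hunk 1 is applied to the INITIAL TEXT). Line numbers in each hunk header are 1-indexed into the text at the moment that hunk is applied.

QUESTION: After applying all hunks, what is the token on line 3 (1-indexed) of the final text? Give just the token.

Hunk 1: at line 2 remove [rdiva,fjtv,wfl] add [xzve,dsm,qtz] -> 6 lines: nmnwc gqtoi xzve dsm qtz vxnfp
Hunk 2: at line 1 remove [gqtoi] add [cgxa,cyf,owap] -> 8 lines: nmnwc cgxa cyf owap xzve dsm qtz vxnfp
Hunk 3: at line 1 remove [cyf] add [yklni,yeixn] -> 9 lines: nmnwc cgxa yklni yeixn owap xzve dsm qtz vxnfp
Final line 3: yklni

Answer: yklni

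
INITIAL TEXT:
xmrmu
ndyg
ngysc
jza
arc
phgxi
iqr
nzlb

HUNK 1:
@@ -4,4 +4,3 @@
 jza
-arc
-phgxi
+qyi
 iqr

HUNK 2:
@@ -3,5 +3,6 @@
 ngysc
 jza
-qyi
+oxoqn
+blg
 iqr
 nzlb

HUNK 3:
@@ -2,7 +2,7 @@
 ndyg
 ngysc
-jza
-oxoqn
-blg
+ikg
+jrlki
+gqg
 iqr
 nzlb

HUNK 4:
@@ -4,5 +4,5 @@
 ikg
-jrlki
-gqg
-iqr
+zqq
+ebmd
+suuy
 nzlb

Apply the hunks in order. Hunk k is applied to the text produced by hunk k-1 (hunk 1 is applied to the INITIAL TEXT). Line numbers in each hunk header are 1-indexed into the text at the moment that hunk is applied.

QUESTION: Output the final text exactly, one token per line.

Hunk 1: at line 4 remove [arc,phgxi] add [qyi] -> 7 lines: xmrmu ndyg ngysc jza qyi iqr nzlb
Hunk 2: at line 3 remove [qyi] add [oxoqn,blg] -> 8 lines: xmrmu ndyg ngysc jza oxoqn blg iqr nzlb
Hunk 3: at line 2 remove [jza,oxoqn,blg] add [ikg,jrlki,gqg] -> 8 lines: xmrmu ndyg ngysc ikg jrlki gqg iqr nzlb
Hunk 4: at line 4 remove [jrlki,gqg,iqr] add [zqq,ebmd,suuy] -> 8 lines: xmrmu ndyg ngysc ikg zqq ebmd suuy nzlb

Answer: xmrmu
ndyg
ngysc
ikg
zqq
ebmd
suuy
nzlb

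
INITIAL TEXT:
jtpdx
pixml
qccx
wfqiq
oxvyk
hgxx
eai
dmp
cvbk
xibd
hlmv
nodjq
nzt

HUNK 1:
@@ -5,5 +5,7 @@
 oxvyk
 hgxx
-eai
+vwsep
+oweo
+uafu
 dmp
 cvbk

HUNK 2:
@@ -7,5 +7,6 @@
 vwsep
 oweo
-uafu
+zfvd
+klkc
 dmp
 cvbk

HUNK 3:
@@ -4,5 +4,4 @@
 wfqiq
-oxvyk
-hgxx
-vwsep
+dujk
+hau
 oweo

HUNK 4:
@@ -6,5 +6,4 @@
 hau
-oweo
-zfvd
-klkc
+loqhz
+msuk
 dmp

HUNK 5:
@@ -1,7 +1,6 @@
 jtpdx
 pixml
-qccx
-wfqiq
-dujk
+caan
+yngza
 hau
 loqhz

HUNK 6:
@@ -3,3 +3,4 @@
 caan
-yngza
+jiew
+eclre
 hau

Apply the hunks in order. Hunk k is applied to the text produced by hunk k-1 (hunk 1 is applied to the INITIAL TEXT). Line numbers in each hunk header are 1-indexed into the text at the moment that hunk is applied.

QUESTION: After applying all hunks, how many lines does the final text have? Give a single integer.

Answer: 14

Derivation:
Hunk 1: at line 5 remove [eai] add [vwsep,oweo,uafu] -> 15 lines: jtpdx pixml qccx wfqiq oxvyk hgxx vwsep oweo uafu dmp cvbk xibd hlmv nodjq nzt
Hunk 2: at line 7 remove [uafu] add [zfvd,klkc] -> 16 lines: jtpdx pixml qccx wfqiq oxvyk hgxx vwsep oweo zfvd klkc dmp cvbk xibd hlmv nodjq nzt
Hunk 3: at line 4 remove [oxvyk,hgxx,vwsep] add [dujk,hau] -> 15 lines: jtpdx pixml qccx wfqiq dujk hau oweo zfvd klkc dmp cvbk xibd hlmv nodjq nzt
Hunk 4: at line 6 remove [oweo,zfvd,klkc] add [loqhz,msuk] -> 14 lines: jtpdx pixml qccx wfqiq dujk hau loqhz msuk dmp cvbk xibd hlmv nodjq nzt
Hunk 5: at line 1 remove [qccx,wfqiq,dujk] add [caan,yngza] -> 13 lines: jtpdx pixml caan yngza hau loqhz msuk dmp cvbk xibd hlmv nodjq nzt
Hunk 6: at line 3 remove [yngza] add [jiew,eclre] -> 14 lines: jtpdx pixml caan jiew eclre hau loqhz msuk dmp cvbk xibd hlmv nodjq nzt
Final line count: 14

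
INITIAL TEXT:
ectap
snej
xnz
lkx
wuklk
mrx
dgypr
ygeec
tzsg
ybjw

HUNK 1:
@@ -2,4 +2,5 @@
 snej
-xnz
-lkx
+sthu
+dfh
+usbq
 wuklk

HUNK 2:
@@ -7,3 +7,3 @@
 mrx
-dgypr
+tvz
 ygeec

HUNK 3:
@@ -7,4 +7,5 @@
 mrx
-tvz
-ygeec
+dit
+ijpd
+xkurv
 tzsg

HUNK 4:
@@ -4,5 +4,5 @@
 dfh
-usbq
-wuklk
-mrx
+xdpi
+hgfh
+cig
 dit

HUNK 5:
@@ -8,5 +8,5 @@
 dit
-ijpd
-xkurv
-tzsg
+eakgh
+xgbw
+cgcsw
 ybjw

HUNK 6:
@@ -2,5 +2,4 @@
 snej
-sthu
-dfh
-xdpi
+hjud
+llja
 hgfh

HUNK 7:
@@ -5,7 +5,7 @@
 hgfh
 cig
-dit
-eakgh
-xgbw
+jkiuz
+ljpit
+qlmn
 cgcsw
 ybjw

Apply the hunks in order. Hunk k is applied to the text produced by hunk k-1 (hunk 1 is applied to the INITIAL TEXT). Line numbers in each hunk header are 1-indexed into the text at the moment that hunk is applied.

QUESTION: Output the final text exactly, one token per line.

Answer: ectap
snej
hjud
llja
hgfh
cig
jkiuz
ljpit
qlmn
cgcsw
ybjw

Derivation:
Hunk 1: at line 2 remove [xnz,lkx] add [sthu,dfh,usbq] -> 11 lines: ectap snej sthu dfh usbq wuklk mrx dgypr ygeec tzsg ybjw
Hunk 2: at line 7 remove [dgypr] add [tvz] -> 11 lines: ectap snej sthu dfh usbq wuklk mrx tvz ygeec tzsg ybjw
Hunk 3: at line 7 remove [tvz,ygeec] add [dit,ijpd,xkurv] -> 12 lines: ectap snej sthu dfh usbq wuklk mrx dit ijpd xkurv tzsg ybjw
Hunk 4: at line 4 remove [usbq,wuklk,mrx] add [xdpi,hgfh,cig] -> 12 lines: ectap snej sthu dfh xdpi hgfh cig dit ijpd xkurv tzsg ybjw
Hunk 5: at line 8 remove [ijpd,xkurv,tzsg] add [eakgh,xgbw,cgcsw] -> 12 lines: ectap snej sthu dfh xdpi hgfh cig dit eakgh xgbw cgcsw ybjw
Hunk 6: at line 2 remove [sthu,dfh,xdpi] add [hjud,llja] -> 11 lines: ectap snej hjud llja hgfh cig dit eakgh xgbw cgcsw ybjw
Hunk 7: at line 5 remove [dit,eakgh,xgbw] add [jkiuz,ljpit,qlmn] -> 11 lines: ectap snej hjud llja hgfh cig jkiuz ljpit qlmn cgcsw ybjw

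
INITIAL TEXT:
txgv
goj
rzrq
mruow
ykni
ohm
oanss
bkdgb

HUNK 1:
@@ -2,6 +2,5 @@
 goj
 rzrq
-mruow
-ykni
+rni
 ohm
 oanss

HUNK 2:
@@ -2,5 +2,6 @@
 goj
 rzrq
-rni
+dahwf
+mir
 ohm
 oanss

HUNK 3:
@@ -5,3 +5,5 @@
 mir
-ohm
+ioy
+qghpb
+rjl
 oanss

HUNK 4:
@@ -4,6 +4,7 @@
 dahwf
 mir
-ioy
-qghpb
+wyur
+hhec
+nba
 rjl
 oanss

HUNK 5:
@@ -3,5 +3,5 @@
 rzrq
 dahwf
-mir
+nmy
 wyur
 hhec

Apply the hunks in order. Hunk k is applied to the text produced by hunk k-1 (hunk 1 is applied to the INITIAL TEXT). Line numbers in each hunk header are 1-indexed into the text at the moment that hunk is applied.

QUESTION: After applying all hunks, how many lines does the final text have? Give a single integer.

Answer: 11

Derivation:
Hunk 1: at line 2 remove [mruow,ykni] add [rni] -> 7 lines: txgv goj rzrq rni ohm oanss bkdgb
Hunk 2: at line 2 remove [rni] add [dahwf,mir] -> 8 lines: txgv goj rzrq dahwf mir ohm oanss bkdgb
Hunk 3: at line 5 remove [ohm] add [ioy,qghpb,rjl] -> 10 lines: txgv goj rzrq dahwf mir ioy qghpb rjl oanss bkdgb
Hunk 4: at line 4 remove [ioy,qghpb] add [wyur,hhec,nba] -> 11 lines: txgv goj rzrq dahwf mir wyur hhec nba rjl oanss bkdgb
Hunk 5: at line 3 remove [mir] add [nmy] -> 11 lines: txgv goj rzrq dahwf nmy wyur hhec nba rjl oanss bkdgb
Final line count: 11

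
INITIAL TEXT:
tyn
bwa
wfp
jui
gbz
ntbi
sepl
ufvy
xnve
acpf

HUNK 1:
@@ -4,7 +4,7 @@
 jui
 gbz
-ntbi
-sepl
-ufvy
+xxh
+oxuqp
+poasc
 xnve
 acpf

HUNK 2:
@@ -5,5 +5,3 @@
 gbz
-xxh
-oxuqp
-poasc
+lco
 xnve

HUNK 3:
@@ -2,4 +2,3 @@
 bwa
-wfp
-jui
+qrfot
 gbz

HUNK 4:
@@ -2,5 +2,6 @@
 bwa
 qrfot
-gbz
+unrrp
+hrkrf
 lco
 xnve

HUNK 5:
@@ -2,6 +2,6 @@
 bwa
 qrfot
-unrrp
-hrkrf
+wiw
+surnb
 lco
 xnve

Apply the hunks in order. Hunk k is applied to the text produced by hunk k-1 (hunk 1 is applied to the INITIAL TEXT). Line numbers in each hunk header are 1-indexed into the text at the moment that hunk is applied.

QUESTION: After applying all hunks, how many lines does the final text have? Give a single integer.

Answer: 8

Derivation:
Hunk 1: at line 4 remove [ntbi,sepl,ufvy] add [xxh,oxuqp,poasc] -> 10 lines: tyn bwa wfp jui gbz xxh oxuqp poasc xnve acpf
Hunk 2: at line 5 remove [xxh,oxuqp,poasc] add [lco] -> 8 lines: tyn bwa wfp jui gbz lco xnve acpf
Hunk 3: at line 2 remove [wfp,jui] add [qrfot] -> 7 lines: tyn bwa qrfot gbz lco xnve acpf
Hunk 4: at line 2 remove [gbz] add [unrrp,hrkrf] -> 8 lines: tyn bwa qrfot unrrp hrkrf lco xnve acpf
Hunk 5: at line 2 remove [unrrp,hrkrf] add [wiw,surnb] -> 8 lines: tyn bwa qrfot wiw surnb lco xnve acpf
Final line count: 8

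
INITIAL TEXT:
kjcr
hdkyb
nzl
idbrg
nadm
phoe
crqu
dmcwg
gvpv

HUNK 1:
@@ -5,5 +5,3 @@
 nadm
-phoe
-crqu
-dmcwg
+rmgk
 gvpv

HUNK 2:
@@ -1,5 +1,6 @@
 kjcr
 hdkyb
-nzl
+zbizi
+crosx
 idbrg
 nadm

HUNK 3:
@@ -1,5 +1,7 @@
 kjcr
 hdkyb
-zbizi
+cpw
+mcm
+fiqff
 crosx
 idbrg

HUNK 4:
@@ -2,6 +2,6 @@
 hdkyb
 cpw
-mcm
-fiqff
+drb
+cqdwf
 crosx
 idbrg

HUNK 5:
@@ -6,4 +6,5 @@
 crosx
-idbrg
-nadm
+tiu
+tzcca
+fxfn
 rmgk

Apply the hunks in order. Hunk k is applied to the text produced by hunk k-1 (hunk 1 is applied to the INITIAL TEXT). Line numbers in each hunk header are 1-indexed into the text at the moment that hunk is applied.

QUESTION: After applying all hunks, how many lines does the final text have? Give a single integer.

Hunk 1: at line 5 remove [phoe,crqu,dmcwg] add [rmgk] -> 7 lines: kjcr hdkyb nzl idbrg nadm rmgk gvpv
Hunk 2: at line 1 remove [nzl] add [zbizi,crosx] -> 8 lines: kjcr hdkyb zbizi crosx idbrg nadm rmgk gvpv
Hunk 3: at line 1 remove [zbizi] add [cpw,mcm,fiqff] -> 10 lines: kjcr hdkyb cpw mcm fiqff crosx idbrg nadm rmgk gvpv
Hunk 4: at line 2 remove [mcm,fiqff] add [drb,cqdwf] -> 10 lines: kjcr hdkyb cpw drb cqdwf crosx idbrg nadm rmgk gvpv
Hunk 5: at line 6 remove [idbrg,nadm] add [tiu,tzcca,fxfn] -> 11 lines: kjcr hdkyb cpw drb cqdwf crosx tiu tzcca fxfn rmgk gvpv
Final line count: 11

Answer: 11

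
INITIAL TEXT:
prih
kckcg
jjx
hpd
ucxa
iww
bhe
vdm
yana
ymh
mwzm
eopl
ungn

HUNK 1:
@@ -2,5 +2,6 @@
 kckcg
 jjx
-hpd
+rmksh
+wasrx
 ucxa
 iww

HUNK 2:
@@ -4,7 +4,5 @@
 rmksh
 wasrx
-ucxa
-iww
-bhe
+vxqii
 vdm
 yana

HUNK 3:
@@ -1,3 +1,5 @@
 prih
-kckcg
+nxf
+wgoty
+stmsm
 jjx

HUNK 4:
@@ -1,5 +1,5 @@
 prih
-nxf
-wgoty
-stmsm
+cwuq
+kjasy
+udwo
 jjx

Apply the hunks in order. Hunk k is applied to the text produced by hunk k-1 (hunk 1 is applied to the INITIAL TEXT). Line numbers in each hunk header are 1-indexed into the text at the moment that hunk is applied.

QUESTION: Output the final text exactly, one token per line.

Hunk 1: at line 2 remove [hpd] add [rmksh,wasrx] -> 14 lines: prih kckcg jjx rmksh wasrx ucxa iww bhe vdm yana ymh mwzm eopl ungn
Hunk 2: at line 4 remove [ucxa,iww,bhe] add [vxqii] -> 12 lines: prih kckcg jjx rmksh wasrx vxqii vdm yana ymh mwzm eopl ungn
Hunk 3: at line 1 remove [kckcg] add [nxf,wgoty,stmsm] -> 14 lines: prih nxf wgoty stmsm jjx rmksh wasrx vxqii vdm yana ymh mwzm eopl ungn
Hunk 4: at line 1 remove [nxf,wgoty,stmsm] add [cwuq,kjasy,udwo] -> 14 lines: prih cwuq kjasy udwo jjx rmksh wasrx vxqii vdm yana ymh mwzm eopl ungn

Answer: prih
cwuq
kjasy
udwo
jjx
rmksh
wasrx
vxqii
vdm
yana
ymh
mwzm
eopl
ungn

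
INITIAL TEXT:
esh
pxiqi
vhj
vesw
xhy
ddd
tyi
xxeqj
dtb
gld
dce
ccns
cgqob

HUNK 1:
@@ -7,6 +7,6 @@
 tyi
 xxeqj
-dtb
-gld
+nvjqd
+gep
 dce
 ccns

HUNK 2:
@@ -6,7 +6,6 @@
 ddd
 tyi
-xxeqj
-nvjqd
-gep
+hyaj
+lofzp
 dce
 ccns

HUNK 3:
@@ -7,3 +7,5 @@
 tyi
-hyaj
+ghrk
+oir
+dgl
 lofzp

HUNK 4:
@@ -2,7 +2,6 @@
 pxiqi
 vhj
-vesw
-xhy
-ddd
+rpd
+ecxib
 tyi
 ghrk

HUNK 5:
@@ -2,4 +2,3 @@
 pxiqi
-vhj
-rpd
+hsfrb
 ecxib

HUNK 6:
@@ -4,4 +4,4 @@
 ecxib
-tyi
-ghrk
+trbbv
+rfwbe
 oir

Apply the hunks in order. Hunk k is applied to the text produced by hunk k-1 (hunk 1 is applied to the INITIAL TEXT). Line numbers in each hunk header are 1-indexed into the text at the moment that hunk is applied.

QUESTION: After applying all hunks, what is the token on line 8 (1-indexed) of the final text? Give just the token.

Answer: dgl

Derivation:
Hunk 1: at line 7 remove [dtb,gld] add [nvjqd,gep] -> 13 lines: esh pxiqi vhj vesw xhy ddd tyi xxeqj nvjqd gep dce ccns cgqob
Hunk 2: at line 6 remove [xxeqj,nvjqd,gep] add [hyaj,lofzp] -> 12 lines: esh pxiqi vhj vesw xhy ddd tyi hyaj lofzp dce ccns cgqob
Hunk 3: at line 7 remove [hyaj] add [ghrk,oir,dgl] -> 14 lines: esh pxiqi vhj vesw xhy ddd tyi ghrk oir dgl lofzp dce ccns cgqob
Hunk 4: at line 2 remove [vesw,xhy,ddd] add [rpd,ecxib] -> 13 lines: esh pxiqi vhj rpd ecxib tyi ghrk oir dgl lofzp dce ccns cgqob
Hunk 5: at line 2 remove [vhj,rpd] add [hsfrb] -> 12 lines: esh pxiqi hsfrb ecxib tyi ghrk oir dgl lofzp dce ccns cgqob
Hunk 6: at line 4 remove [tyi,ghrk] add [trbbv,rfwbe] -> 12 lines: esh pxiqi hsfrb ecxib trbbv rfwbe oir dgl lofzp dce ccns cgqob
Final line 8: dgl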